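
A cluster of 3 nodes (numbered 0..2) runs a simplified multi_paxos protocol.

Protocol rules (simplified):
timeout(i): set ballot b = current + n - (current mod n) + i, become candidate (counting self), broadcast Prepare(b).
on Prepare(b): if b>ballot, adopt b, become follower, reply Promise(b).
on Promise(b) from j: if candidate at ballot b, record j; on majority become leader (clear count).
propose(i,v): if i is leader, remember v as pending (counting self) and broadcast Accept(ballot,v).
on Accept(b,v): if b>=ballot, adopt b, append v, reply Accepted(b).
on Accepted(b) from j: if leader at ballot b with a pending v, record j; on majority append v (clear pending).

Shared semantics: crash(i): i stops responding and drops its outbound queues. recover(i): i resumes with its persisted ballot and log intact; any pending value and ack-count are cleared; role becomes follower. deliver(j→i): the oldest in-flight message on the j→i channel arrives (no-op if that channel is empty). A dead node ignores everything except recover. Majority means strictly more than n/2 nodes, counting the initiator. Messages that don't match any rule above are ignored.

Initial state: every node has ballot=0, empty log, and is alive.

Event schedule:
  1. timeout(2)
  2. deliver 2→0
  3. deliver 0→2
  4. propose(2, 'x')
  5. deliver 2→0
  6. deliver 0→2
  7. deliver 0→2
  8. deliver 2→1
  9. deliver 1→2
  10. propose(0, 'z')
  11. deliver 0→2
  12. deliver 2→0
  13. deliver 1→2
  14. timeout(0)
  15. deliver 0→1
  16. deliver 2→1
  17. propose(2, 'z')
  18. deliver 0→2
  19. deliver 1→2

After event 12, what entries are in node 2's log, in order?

after 1 — timeout(2): n2:cand/b5/[-]
after 2 — deliver 2→0: n0:foll/b5/[-]
after 3 — deliver 0→2: n2:lead/b5/[-]
after 4 — propose(2,'x'): ·
after 5 — deliver 2→0: n0:foll/b5/[x]
after 6 — deliver 0→2: n2:lead/b5/[x]
after 7 — deliver 0→2: ·
after 8 — deliver 2→1: n1:foll/b5/[-]
after 9 — deliver 1→2: ·
after 10 — propose(0,'z'): ·
after 11 — deliver 0→2: ·
after 12 — deliver 2→0: ·

x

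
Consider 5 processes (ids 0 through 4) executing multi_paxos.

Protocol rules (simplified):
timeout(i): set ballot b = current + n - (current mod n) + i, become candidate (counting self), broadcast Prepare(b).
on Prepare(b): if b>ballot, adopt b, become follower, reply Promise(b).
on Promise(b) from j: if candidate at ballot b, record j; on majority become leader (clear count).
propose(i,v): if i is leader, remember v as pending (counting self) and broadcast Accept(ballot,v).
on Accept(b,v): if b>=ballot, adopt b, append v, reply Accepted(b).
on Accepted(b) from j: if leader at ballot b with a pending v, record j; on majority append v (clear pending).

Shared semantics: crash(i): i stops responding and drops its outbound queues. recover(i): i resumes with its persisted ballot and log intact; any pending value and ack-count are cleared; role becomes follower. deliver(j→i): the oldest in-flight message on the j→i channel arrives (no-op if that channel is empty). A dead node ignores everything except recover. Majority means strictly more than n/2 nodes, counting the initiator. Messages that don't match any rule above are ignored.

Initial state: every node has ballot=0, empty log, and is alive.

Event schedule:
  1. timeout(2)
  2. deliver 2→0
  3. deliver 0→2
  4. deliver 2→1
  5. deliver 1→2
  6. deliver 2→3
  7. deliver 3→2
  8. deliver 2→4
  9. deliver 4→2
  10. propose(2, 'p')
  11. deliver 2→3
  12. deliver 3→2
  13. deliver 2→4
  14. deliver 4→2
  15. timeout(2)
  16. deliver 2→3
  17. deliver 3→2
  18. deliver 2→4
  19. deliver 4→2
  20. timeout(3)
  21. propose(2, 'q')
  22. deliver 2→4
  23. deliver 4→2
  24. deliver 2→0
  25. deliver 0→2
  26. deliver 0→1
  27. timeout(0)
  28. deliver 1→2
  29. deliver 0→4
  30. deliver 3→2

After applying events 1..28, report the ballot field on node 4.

12

after 1 — timeout(2): n2:cand/b7/[-]
after 2 — deliver 2→0: n0:foll/b7/[-]
after 3 — deliver 0→2: ·
after 4 — deliver 2→1: n1:foll/b7/[-]
after 5 — deliver 1→2: n2:lead/b7/[-]
after 6 — deliver 2→3: n3:foll/b7/[-]
after 7 — deliver 3→2: ·
after 8 — deliver 2→4: n4:foll/b7/[-]
after 9 — deliver 4→2: ·
after 10 — propose(2,'p'): ·
after 11 — deliver 2→3: n3:foll/b7/[p]
after 12 — deliver 3→2: ·
after 13 — deliver 2→4: n4:foll/b7/[p]
after 14 — deliver 4→2: n2:lead/b7/[p]
after 15 — timeout(2): n2:cand/b12/[p]
after 16 — deliver 2→3: n3:foll/b12/[p]
after 17 — deliver 3→2: ·
after 18 — deliver 2→4: n4:foll/b12/[p]
after 19 — deliver 4→2: n2:lead/b12/[p]
after 20 — timeout(3): n3:cand/b18/[p]
after 21 — propose(2,'q'): ·
after 22 — deliver 2→4: n4:foll/b12/[p,q]
after 23 — deliver 4→2: ·
after 24 — deliver 2→0: n0:foll/b7/[p]
after 25 — deliver 0→2: ·
after 26 — deliver 0→1: ·
after 27 — timeout(0): n0:cand/b10/[p]
after 28 — deliver 1→2: ·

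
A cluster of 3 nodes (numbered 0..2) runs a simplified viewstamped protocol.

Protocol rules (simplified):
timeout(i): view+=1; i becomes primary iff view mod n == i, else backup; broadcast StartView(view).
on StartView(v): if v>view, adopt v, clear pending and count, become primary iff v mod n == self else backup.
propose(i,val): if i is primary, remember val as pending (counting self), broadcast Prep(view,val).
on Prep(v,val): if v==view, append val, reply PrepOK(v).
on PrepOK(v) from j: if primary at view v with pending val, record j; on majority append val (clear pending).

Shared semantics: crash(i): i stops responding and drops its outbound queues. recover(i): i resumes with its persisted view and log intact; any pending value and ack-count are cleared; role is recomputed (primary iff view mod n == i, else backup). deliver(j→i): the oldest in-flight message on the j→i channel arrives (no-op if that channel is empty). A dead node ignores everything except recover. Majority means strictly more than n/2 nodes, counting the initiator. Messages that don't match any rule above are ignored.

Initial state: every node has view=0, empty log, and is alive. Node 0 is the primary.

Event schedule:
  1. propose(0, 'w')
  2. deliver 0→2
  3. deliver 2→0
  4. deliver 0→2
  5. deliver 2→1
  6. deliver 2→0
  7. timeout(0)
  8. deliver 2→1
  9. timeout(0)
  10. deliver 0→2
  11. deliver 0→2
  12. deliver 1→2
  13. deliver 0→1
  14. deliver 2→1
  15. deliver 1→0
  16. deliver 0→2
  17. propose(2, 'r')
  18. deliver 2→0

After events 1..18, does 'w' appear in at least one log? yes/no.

yes

step 1 propose(0,'w'): —
step 2 deliver 0→2: 2={back,v=0,log=w}
step 3 deliver 2→0: 0={prim,v=0,log=w}
step 4 deliver 0→2: —
step 5 deliver 2→1: —
step 6 deliver 2→0: —
step 7 timeout(0): 0={back,v=1,log=w}
step 8 deliver 2→1: —
step 9 timeout(0): 0={back,v=2,log=w}
step 10 deliver 0→2: 2={back,v=1,log=w}
step 11 deliver 0→2: 2={prim,v=2,log=w}
step 12 deliver 1→2: —
step 13 deliver 0→1: 1={back,v=0,log=w}
step 14 deliver 2→1: —
step 15 deliver 1→0: —
step 16 deliver 0→2: —
step 17 propose(2,'r'): —
step 18 deliver 2→0: 0={back,v=2,log=w,r}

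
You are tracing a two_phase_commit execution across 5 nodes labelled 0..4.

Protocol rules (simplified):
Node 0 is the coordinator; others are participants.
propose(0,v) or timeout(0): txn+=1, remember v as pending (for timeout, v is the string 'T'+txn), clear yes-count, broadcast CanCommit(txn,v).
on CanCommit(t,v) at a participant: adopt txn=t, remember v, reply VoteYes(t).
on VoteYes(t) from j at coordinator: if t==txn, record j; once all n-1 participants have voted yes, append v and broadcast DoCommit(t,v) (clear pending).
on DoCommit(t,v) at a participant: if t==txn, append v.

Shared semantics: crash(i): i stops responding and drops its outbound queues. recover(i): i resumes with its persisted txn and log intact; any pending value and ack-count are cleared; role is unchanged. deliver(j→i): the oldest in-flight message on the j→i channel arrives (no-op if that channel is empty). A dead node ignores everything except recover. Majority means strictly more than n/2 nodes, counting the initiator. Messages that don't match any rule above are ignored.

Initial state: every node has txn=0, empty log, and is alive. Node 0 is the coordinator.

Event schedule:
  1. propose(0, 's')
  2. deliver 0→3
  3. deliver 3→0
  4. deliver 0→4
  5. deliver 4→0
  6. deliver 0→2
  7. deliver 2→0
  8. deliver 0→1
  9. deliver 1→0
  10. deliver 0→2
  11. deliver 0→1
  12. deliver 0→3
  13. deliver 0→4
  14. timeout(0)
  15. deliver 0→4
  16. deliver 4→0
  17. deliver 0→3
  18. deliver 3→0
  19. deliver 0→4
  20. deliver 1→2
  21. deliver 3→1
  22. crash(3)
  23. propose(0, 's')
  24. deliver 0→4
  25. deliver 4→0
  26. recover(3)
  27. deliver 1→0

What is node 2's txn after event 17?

1

after 1 — propose(0,'s'): n0:coor/t1/[-]
after 2 — deliver 0→3: n3:part/t1/[-]
after 3 — deliver 3→0: ·
after 4 — deliver 0→4: n4:part/t1/[-]
after 5 — deliver 4→0: ·
after 6 — deliver 0→2: n2:part/t1/[-]
after 7 — deliver 2→0: ·
after 8 — deliver 0→1: n1:part/t1/[-]
after 9 — deliver 1→0: n0:coor/t1/[s]
after 10 — deliver 0→2: n2:part/t1/[s]
after 11 — deliver 0→1: n1:part/t1/[s]
after 12 — deliver 0→3: n3:part/t1/[s]
after 13 — deliver 0→4: n4:part/t1/[s]
after 14 — timeout(0): n0:coor/t2/[s]
after 15 — deliver 0→4: n4:part/t2/[s]
after 16 — deliver 4→0: ·
after 17 — deliver 0→3: n3:part/t2/[s]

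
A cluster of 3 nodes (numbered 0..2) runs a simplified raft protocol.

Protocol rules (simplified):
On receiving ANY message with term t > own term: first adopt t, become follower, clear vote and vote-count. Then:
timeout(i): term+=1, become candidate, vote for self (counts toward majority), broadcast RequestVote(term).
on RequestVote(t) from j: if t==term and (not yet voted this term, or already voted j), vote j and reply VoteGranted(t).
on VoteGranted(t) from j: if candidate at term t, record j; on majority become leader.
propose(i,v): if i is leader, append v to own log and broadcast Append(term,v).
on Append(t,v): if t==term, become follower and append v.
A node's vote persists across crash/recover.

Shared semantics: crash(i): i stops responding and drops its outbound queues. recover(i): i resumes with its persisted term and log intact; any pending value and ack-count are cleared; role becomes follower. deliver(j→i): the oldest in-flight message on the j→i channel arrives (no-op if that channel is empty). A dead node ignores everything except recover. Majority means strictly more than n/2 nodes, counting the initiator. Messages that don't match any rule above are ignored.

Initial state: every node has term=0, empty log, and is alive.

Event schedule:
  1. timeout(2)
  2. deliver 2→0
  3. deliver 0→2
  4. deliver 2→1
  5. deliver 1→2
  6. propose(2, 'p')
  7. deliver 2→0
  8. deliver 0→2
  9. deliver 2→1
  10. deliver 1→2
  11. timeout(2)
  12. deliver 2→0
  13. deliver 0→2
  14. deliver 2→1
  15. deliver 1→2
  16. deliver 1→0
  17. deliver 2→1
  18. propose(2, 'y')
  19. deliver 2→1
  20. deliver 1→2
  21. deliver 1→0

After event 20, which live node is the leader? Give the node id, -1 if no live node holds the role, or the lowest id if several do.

2

e1 timeout(2): 2[cand,t=1,-]
e2 deliver 2→0: 0[foll,t=1,-]
e3 deliver 0→2: 2[lead,t=1,-]
e4 deliver 2→1: 1[foll,t=1,-]
e5 deliver 1→2: ·
e6 propose(2,'p'): 2[lead,t=1,p]
e7 deliver 2→0: 0[foll,t=1,p]
e8 deliver 0→2: ·
e9 deliver 2→1: 1[foll,t=1,p]
e10 deliver 1→2: ·
e11 timeout(2): 2[cand,t=2,p]
e12 deliver 2→0: 0[foll,t=2,p]
e13 deliver 0→2: 2[lead,t=2,p]
e14 deliver 2→1: 1[foll,t=2,p]
e15 deliver 1→2: ·
e16 deliver 1→0: ·
e17 deliver 2→1: ·
e18 propose(2,'y'): 2[lead,t=2,p,y]
e19 deliver 2→1: 1[foll,t=2,p,y]
e20 deliver 1→2: ·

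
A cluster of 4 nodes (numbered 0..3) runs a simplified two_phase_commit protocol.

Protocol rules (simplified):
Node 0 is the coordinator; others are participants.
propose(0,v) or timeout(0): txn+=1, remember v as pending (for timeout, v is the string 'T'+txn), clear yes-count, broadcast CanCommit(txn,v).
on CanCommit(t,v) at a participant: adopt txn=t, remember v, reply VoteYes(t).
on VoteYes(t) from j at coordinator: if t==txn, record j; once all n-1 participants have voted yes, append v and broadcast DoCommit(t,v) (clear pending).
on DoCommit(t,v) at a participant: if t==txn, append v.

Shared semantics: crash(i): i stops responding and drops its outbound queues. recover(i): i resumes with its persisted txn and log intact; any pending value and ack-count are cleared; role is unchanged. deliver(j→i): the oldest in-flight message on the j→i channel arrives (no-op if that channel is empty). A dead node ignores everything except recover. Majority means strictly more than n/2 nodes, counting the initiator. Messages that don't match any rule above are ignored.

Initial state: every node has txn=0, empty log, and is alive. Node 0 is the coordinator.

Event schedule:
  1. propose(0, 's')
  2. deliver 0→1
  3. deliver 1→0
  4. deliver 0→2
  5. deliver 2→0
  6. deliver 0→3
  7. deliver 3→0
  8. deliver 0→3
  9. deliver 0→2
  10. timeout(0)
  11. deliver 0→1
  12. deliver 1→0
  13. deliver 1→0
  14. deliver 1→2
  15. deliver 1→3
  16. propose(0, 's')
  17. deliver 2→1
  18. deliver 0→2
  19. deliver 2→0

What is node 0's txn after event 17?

3

e1 propose(0,'s'): 0[coor,t=1,-]
e2 deliver 0→1: 1[part,t=1,-]
e3 deliver 1→0: ·
e4 deliver 0→2: 2[part,t=1,-]
e5 deliver 2→0: ·
e6 deliver 0→3: 3[part,t=1,-]
e7 deliver 3→0: 0[coor,t=1,s]
e8 deliver 0→3: 3[part,t=1,s]
e9 deliver 0→2: 2[part,t=1,s]
e10 timeout(0): 0[coor,t=2,s]
e11 deliver 0→1: 1[part,t=1,s]
e12 deliver 1→0: ·
e13 deliver 1→0: ·
e14 deliver 1→2: ·
e15 deliver 1→3: ·
e16 propose(0,'s'): 0[coor,t=3,s]
e17 deliver 2→1: ·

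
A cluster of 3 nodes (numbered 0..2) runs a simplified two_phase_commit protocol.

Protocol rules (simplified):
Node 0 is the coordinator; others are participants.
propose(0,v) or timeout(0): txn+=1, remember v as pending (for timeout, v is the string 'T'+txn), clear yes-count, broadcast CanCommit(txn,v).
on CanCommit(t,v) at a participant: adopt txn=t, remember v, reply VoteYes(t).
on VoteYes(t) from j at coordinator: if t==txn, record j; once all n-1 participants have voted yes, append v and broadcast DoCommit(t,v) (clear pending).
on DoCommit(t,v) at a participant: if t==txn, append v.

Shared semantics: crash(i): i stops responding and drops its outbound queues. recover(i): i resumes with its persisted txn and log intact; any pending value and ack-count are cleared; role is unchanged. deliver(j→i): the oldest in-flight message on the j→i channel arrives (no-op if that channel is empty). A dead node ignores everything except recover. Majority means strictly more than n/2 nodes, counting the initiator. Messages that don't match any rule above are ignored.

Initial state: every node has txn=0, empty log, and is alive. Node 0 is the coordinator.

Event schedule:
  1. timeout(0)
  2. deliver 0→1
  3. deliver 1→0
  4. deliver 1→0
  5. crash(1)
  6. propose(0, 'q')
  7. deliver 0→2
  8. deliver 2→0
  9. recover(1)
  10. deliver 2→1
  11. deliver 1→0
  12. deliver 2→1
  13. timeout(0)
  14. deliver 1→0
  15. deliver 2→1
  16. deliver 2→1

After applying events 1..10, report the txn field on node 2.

1

e1 timeout(0): 0[coor,t=1,-]
e2 deliver 0→1: 1[part,t=1,-]
e3 deliver 1→0: ·
e4 deliver 1→0: ·
e5 crash(1): 1[✗part,t=1,-]
e6 propose(0,'q'): 0[coor,t=2,-]
e7 deliver 0→2: 2[part,t=1,-]
e8 deliver 2→0: ·
e9 recover(1): 1[part,t=1,-]
e10 deliver 2→1: ·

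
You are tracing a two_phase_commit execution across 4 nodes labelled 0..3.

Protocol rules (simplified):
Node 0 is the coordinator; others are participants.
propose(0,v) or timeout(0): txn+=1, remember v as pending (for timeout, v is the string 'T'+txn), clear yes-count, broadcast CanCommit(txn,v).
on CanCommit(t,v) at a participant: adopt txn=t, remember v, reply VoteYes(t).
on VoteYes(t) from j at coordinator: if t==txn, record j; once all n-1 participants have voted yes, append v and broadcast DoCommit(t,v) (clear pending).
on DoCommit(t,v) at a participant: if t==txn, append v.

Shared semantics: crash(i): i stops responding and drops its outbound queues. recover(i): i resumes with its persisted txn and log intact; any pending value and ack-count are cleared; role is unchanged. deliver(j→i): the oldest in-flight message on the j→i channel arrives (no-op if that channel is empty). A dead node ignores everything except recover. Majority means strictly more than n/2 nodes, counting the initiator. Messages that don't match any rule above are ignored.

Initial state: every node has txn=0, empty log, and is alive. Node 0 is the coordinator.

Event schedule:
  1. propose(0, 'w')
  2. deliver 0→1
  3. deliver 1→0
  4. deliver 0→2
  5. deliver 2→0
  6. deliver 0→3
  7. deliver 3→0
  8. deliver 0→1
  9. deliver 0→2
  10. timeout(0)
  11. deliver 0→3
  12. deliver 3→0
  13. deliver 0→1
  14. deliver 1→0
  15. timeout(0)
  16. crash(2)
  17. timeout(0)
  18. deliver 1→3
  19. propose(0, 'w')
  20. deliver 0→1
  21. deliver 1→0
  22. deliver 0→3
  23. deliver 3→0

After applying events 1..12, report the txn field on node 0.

2

e1 propose(0,'w'): 0[coor,t=1,-]
e2 deliver 0→1: 1[part,t=1,-]
e3 deliver 1→0: ·
e4 deliver 0→2: 2[part,t=1,-]
e5 deliver 2→0: ·
e6 deliver 0→3: 3[part,t=1,-]
e7 deliver 3→0: 0[coor,t=1,w]
e8 deliver 0→1: 1[part,t=1,w]
e9 deliver 0→2: 2[part,t=1,w]
e10 timeout(0): 0[coor,t=2,w]
e11 deliver 0→3: 3[part,t=1,w]
e12 deliver 3→0: ·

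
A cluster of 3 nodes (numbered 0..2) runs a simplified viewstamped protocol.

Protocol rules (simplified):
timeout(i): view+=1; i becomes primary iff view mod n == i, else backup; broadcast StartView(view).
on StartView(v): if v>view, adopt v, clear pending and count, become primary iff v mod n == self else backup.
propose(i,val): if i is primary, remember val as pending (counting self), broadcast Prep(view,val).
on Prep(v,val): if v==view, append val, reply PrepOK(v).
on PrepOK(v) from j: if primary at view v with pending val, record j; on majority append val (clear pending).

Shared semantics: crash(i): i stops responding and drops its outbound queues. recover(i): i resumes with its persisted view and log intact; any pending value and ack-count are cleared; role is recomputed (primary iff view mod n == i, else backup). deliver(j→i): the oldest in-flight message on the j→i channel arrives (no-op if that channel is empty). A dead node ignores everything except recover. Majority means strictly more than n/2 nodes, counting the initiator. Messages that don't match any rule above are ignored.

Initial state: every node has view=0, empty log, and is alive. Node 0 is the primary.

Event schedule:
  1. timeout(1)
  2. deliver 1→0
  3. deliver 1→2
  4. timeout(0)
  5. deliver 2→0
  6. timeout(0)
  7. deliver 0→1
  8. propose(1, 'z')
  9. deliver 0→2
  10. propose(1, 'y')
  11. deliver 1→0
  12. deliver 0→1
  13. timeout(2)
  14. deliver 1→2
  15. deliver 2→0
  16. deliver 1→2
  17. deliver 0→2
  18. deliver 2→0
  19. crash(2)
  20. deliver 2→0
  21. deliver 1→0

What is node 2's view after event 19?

after 1 — timeout(1): n1:prim/v1/[-]
after 2 — deliver 1→0: n0:back/v1/[-]
after 3 — deliver 1→2: n2:back/v1/[-]
after 4 — timeout(0): n0:back/v2/[-]
after 5 — deliver 2→0: ·
after 6 — timeout(0): n0:prim/v3/[-]
after 7 — deliver 0→1: n1:back/v2/[-]
after 8 — propose(1,'z'): ·
after 9 — deliver 0→2: n2:prim/v2/[-]
after 10 — propose(1,'y'): ·
after 11 — deliver 1→0: ·
after 12 — deliver 0→1: n1:back/v3/[-]
after 13 — timeout(2): n2:back/v3/[-]
after 14 — deliver 1→2: ·
after 15 — deliver 2→0: ·
after 16 — deliver 1→2: ·
after 17 — deliver 0→2: ·
after 18 — deliver 2→0: ·
after 19 — crash(2): n2:✗back/v3/[-]

3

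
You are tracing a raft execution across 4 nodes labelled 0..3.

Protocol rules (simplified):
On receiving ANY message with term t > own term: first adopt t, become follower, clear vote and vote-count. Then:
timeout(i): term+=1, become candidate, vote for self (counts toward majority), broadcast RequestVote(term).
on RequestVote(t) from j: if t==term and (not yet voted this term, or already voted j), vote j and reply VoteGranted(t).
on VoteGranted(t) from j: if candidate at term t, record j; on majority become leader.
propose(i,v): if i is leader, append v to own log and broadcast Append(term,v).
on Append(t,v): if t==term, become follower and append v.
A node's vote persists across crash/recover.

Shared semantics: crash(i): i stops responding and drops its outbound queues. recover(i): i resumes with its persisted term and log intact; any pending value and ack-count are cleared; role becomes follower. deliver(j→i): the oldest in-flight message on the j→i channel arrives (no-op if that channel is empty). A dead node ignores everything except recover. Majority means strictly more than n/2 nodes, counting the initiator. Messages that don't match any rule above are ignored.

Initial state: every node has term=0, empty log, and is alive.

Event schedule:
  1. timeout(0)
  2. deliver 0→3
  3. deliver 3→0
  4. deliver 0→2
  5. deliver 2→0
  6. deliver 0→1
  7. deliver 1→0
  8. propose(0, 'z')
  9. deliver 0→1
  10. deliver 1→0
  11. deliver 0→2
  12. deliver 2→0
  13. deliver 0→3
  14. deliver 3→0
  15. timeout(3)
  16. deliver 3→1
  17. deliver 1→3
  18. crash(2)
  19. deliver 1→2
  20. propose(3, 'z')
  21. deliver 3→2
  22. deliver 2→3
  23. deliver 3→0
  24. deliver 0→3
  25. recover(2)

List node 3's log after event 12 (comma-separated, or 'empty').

after 1 — timeout(0): n0:cand/t1/[-]
after 2 — deliver 0→3: n3:foll/t1/[-]
after 3 — deliver 3→0: ·
after 4 — deliver 0→2: n2:foll/t1/[-]
after 5 — deliver 2→0: n0:lead/t1/[-]
after 6 — deliver 0→1: n1:foll/t1/[-]
after 7 — deliver 1→0: ·
after 8 — propose(0,'z'): n0:lead/t1/[z]
after 9 — deliver 0→1: n1:foll/t1/[z]
after 10 — deliver 1→0: ·
after 11 — deliver 0→2: n2:foll/t1/[z]
after 12 — deliver 2→0: ·

empty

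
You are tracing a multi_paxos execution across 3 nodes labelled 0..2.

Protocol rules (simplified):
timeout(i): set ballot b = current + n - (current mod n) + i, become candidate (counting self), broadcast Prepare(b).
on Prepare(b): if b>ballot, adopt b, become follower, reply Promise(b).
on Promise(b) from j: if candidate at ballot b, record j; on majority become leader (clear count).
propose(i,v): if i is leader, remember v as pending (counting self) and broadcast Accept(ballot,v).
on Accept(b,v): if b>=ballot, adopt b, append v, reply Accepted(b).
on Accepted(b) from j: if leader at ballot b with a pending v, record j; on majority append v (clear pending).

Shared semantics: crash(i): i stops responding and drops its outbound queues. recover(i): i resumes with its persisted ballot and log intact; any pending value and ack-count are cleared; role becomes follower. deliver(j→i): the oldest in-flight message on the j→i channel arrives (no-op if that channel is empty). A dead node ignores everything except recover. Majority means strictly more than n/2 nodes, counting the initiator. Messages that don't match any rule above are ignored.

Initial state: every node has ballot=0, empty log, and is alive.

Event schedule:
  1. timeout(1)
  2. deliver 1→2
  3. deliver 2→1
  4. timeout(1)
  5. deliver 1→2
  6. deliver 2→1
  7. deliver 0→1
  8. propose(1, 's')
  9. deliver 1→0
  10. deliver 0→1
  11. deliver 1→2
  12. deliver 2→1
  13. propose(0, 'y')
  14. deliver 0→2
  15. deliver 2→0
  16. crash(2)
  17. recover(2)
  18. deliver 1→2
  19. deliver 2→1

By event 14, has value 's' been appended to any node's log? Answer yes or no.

yes

after 1 — timeout(1): n1:cand/b4/[-]
after 2 — deliver 1→2: n2:foll/b4/[-]
after 3 — deliver 2→1: n1:lead/b4/[-]
after 4 — timeout(1): n1:cand/b7/[-]
after 5 — deliver 1→2: n2:foll/b7/[-]
after 6 — deliver 2→1: n1:lead/b7/[-]
after 7 — deliver 0→1: ·
after 8 — propose(1,'s'): ·
after 9 — deliver 1→0: n0:foll/b4/[-]
after 10 — deliver 0→1: ·
after 11 — deliver 1→2: n2:foll/b7/[s]
after 12 — deliver 2→1: n1:lead/b7/[s]
after 13 — propose(0,'y'): ·
after 14 — deliver 0→2: ·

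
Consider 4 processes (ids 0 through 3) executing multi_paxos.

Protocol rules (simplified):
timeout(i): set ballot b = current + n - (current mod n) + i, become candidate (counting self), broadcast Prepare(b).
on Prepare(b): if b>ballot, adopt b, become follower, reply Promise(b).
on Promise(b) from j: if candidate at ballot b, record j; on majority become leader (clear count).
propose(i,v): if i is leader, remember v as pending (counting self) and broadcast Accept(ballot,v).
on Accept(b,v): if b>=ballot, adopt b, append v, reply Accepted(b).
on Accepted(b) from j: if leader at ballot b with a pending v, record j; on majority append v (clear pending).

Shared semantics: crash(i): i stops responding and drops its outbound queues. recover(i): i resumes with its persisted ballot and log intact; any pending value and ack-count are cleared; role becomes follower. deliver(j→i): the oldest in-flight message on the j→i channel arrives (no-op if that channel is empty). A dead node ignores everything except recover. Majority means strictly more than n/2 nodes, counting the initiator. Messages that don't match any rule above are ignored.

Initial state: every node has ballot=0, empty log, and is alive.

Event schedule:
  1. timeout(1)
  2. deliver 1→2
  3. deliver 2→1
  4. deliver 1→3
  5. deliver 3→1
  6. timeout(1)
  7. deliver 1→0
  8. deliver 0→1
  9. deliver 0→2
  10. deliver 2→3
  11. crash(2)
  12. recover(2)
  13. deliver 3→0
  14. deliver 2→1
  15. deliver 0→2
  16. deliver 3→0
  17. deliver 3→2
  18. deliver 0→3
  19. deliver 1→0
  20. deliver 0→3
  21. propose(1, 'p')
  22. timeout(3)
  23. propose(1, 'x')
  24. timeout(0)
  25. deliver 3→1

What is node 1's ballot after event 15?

9

[1] timeout(1) → N1(cand b5 [-])
[2] deliver 1→2 → N2(foll b5 [-])
[3] deliver 2→1 → ∅
[4] deliver 1→3 → N3(foll b5 [-])
[5] deliver 3→1 → N1(lead b5 [-])
[6] timeout(1) → N1(cand b9 [-])
[7] deliver 1→0 → N0(foll b5 [-])
[8] deliver 0→1 → ∅
[9] deliver 0→2 → ∅
[10] deliver 2→3 → ∅
[11] crash(2) → N2(✗foll b5 [-])
[12] recover(2) → N2(foll b5 [-])
[13] deliver 3→0 → ∅
[14] deliver 2→1 → ∅
[15] deliver 0→2 → ∅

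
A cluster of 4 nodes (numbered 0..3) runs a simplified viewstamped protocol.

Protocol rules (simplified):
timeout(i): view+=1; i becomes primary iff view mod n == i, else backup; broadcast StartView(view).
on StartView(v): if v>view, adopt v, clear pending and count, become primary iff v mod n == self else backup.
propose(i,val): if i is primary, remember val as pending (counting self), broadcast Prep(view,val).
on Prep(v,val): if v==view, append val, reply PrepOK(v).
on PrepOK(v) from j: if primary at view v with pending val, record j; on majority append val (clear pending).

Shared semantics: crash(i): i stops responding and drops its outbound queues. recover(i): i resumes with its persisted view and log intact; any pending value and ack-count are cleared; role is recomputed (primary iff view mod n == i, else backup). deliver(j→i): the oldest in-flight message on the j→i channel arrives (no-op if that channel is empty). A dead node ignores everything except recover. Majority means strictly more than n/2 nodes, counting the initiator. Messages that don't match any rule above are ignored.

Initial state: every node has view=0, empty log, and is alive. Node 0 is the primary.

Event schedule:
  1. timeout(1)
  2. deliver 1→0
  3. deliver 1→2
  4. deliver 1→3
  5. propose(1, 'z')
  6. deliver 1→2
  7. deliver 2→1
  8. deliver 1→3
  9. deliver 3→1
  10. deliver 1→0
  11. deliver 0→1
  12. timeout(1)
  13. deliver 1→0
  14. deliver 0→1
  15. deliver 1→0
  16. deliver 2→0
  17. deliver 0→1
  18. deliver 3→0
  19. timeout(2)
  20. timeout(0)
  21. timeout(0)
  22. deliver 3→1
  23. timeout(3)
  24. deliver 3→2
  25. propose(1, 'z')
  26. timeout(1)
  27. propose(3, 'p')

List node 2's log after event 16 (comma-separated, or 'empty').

z

1. timeout(1):  <1:prim v1 ->
2. deliver 1→0:  <0:back v1 ->
3. deliver 1→2:  <2:back v1 ->
4. deliver 1→3:  <3:back v1 ->
5. propose(1,'z'):  nop
6. deliver 1→2:  <2:back v1 z>
7. deliver 2→1:  nop
8. deliver 1→3:  <3:back v1 z>
9. deliver 3→1:  <1:prim v1 z>
10. deliver 1→0:  <0:back v1 z>
11. deliver 0→1:  nop
12. timeout(1):  <1:back v2 z>
13. deliver 1→0:  <0:back v2 z>
14. deliver 0→1:  nop
15. deliver 1→0:  nop
16. deliver 2→0:  nop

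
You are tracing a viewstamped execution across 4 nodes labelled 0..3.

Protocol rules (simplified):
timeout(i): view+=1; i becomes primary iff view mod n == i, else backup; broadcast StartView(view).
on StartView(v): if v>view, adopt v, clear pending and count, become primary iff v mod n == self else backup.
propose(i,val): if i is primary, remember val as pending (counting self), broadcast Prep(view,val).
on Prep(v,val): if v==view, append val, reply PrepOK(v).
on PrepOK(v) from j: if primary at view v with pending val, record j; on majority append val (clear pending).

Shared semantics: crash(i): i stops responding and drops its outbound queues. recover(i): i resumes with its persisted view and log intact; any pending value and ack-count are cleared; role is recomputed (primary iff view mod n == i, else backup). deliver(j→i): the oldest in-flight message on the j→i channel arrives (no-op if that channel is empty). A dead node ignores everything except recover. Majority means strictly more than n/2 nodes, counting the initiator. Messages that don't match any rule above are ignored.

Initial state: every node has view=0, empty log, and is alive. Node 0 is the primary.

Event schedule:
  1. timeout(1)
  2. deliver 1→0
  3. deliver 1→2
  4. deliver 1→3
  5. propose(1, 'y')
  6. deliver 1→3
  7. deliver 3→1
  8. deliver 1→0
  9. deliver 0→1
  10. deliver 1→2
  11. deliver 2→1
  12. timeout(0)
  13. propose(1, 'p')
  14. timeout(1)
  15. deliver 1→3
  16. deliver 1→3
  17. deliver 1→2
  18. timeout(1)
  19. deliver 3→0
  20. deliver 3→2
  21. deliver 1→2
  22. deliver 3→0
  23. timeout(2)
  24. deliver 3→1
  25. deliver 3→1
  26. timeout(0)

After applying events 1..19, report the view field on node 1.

3

[1] timeout(1) → N1(prim v1 [-])
[2] deliver 1→0 → N0(back v1 [-])
[3] deliver 1→2 → N2(back v1 [-])
[4] deliver 1→3 → N3(back v1 [-])
[5] propose(1,'y') → ∅
[6] deliver 1→3 → N3(back v1 [y])
[7] deliver 3→1 → ∅
[8] deliver 1→0 → N0(back v1 [y])
[9] deliver 0→1 → N1(prim v1 [y])
[10] deliver 1→2 → N2(back v1 [y])
[11] deliver 2→1 → ∅
[12] timeout(0) → N0(back v2 [y])
[13] propose(1,'p') → ∅
[14] timeout(1) → N1(back v2 [y])
[15] deliver 1→3 → N3(back v1 [y,p])
[16] deliver 1→3 → N3(back v2 [y,p])
[17] deliver 1→2 → N2(back v1 [y,p])
[18] timeout(1) → N1(back v3 [y])
[19] deliver 3→0 → ∅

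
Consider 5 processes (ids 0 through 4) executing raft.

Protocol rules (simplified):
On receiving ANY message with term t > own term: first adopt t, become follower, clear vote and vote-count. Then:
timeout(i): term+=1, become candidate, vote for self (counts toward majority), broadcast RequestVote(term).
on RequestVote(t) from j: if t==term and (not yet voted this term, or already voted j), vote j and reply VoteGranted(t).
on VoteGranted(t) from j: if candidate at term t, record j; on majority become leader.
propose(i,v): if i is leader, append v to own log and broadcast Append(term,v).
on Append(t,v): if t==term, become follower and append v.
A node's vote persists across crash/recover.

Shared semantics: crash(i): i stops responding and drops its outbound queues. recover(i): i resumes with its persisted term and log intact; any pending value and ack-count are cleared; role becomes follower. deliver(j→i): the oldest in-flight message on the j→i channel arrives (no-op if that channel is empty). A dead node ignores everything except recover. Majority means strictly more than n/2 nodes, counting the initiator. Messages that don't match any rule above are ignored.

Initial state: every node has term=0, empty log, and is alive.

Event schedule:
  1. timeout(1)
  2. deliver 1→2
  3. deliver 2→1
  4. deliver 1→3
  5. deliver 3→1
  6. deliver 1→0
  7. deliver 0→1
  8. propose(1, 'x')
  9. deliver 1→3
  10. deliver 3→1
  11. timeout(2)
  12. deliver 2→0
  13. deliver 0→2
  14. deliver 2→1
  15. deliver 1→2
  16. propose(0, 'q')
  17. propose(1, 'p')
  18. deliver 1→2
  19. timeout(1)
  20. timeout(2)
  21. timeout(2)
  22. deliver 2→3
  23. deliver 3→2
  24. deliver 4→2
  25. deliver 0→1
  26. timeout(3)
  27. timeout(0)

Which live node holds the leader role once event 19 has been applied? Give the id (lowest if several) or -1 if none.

[1] timeout(1) → N1(cand t1 [-])
[2] deliver 1→2 → N2(foll t1 [-])
[3] deliver 2→1 → ∅
[4] deliver 1→3 → N3(foll t1 [-])
[5] deliver 3→1 → N1(lead t1 [-])
[6] deliver 1→0 → N0(foll t1 [-])
[7] deliver 0→1 → ∅
[8] propose(1,'x') → N1(lead t1 [x])
[9] deliver 1→3 → N3(foll t1 [x])
[10] deliver 3→1 → ∅
[11] timeout(2) → N2(cand t2 [-])
[12] deliver 2→0 → N0(foll t2 [-])
[13] deliver 0→2 → ∅
[14] deliver 2→1 → N1(foll t2 [x])
[15] deliver 1→2 → ∅
[16] propose(0,'q') → ∅
[17] propose(1,'p') → ∅
[18] deliver 1→2 → N2(lead t2 [-])
[19] timeout(1) → N1(cand t3 [x])

2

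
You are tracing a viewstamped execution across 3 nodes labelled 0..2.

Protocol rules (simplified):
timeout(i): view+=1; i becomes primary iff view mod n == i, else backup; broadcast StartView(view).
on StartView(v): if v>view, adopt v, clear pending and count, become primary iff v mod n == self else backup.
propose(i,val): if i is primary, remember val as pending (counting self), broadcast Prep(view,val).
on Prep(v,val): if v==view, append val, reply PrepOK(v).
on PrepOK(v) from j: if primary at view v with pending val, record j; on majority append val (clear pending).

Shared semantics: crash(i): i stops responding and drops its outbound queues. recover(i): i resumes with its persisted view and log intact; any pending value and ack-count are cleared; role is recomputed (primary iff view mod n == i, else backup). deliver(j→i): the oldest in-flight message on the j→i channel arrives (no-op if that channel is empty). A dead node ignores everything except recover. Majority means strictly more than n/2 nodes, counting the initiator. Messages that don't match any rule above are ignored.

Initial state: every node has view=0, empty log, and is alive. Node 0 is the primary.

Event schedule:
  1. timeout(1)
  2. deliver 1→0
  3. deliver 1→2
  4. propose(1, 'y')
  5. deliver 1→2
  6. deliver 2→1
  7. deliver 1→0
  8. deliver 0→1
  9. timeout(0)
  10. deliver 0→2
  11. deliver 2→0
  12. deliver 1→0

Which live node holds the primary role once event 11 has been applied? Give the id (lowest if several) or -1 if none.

1

e1 timeout(1): 1[prim,v=1,-]
e2 deliver 1→0: 0[back,v=1,-]
e3 deliver 1→2: 2[back,v=1,-]
e4 propose(1,'y'): ·
e5 deliver 1→2: 2[back,v=1,y]
e6 deliver 2→1: 1[prim,v=1,y]
e7 deliver 1→0: 0[back,v=1,y]
e8 deliver 0→1: ·
e9 timeout(0): 0[back,v=2,y]
e10 deliver 0→2: 2[prim,v=2,y]
e11 deliver 2→0: ·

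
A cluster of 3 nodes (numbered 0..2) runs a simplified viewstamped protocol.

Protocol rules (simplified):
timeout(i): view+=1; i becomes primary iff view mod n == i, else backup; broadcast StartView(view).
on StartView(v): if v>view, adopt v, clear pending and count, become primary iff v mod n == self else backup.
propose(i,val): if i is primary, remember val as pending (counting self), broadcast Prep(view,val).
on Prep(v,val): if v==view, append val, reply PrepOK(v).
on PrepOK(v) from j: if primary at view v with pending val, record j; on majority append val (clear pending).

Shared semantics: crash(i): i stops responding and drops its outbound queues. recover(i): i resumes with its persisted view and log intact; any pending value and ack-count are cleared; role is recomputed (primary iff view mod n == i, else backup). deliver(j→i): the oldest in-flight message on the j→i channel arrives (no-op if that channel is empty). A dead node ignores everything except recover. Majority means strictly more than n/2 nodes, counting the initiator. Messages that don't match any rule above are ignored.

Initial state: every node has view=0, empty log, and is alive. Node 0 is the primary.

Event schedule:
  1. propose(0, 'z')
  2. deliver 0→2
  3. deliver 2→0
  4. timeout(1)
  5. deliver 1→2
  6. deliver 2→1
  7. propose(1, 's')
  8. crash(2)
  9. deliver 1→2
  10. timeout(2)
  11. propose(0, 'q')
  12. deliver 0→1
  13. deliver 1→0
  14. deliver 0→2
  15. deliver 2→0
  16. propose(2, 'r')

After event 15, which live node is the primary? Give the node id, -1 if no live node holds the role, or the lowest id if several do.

step 1 propose(0,'z'): —
step 2 deliver 0→2: 2={back,v=0,log=z}
step 3 deliver 2→0: 0={prim,v=0,log=z}
step 4 timeout(1): 1={prim,v=1,log=-}
step 5 deliver 1→2: 2={back,v=1,log=z}
step 6 deliver 2→1: —
step 7 propose(1,'s'): —
step 8 crash(2): 2={✗back,v=1,log=z}
step 9 deliver 1→2: —
step 10 timeout(2): —
step 11 propose(0,'q'): —
step 12 deliver 0→1: —
step 13 deliver 1→0: 0={back,v=1,log=z}
step 14 deliver 0→2: —
step 15 deliver 2→0: —

1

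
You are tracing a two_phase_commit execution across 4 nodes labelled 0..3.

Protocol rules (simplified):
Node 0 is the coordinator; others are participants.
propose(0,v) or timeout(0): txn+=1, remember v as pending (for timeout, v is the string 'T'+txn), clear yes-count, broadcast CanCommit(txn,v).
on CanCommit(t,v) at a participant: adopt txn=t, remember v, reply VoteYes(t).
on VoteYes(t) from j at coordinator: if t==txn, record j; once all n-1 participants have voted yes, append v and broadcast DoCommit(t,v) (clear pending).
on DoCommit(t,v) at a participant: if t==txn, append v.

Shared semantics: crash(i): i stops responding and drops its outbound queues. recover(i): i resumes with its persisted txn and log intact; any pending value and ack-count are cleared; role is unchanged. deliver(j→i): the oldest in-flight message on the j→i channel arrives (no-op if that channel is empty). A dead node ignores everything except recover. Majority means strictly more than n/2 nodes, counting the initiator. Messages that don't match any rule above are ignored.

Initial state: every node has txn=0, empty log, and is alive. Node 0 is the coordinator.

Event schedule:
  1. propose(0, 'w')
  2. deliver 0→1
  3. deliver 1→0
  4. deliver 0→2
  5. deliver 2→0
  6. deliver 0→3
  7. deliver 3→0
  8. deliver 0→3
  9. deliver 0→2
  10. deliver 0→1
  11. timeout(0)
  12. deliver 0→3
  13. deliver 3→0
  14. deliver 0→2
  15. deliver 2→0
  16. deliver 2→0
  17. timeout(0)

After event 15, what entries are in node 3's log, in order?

w

1. propose(0,'w'):  <0:coor t1 ->
2. deliver 0→1:  <1:part t1 ->
3. deliver 1→0:  nop
4. deliver 0→2:  <2:part t1 ->
5. deliver 2→0:  nop
6. deliver 0→3:  <3:part t1 ->
7. deliver 3→0:  <0:coor t1 w>
8. deliver 0→3:  <3:part t1 w>
9. deliver 0→2:  <2:part t1 w>
10. deliver 0→1:  <1:part t1 w>
11. timeout(0):  <0:coor t2 w>
12. deliver 0→3:  <3:part t2 w>
13. deliver 3→0:  nop
14. deliver 0→2:  <2:part t2 w>
15. deliver 2→0:  nop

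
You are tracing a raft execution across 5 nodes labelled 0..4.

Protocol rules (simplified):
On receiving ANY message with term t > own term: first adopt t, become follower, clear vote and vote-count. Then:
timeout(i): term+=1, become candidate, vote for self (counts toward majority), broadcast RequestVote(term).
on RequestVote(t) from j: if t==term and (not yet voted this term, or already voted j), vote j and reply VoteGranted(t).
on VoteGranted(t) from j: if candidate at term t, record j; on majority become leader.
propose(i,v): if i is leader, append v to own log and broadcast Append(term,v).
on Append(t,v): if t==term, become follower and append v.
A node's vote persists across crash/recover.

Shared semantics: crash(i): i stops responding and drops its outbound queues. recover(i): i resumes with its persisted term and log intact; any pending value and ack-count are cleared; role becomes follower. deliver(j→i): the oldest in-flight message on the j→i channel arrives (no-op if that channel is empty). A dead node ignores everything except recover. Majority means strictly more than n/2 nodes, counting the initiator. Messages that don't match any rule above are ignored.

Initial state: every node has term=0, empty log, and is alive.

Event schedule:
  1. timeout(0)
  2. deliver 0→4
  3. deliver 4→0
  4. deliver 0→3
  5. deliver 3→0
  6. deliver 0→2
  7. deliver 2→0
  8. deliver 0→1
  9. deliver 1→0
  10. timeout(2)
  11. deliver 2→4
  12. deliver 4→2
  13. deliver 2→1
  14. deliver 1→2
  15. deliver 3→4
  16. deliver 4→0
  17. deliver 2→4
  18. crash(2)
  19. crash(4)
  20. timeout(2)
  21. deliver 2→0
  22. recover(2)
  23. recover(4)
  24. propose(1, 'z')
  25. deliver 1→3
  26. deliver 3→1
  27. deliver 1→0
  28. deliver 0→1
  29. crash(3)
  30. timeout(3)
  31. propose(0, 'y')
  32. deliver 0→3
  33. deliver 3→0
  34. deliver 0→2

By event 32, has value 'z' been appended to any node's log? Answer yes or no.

after 1 — timeout(0): n0:cand/t1/[-]
after 2 — deliver 0→4: n4:foll/t1/[-]
after 3 — deliver 4→0: ·
after 4 — deliver 0→3: n3:foll/t1/[-]
after 5 — deliver 3→0: n0:lead/t1/[-]
after 6 — deliver 0→2: n2:foll/t1/[-]
after 7 — deliver 2→0: ·
after 8 — deliver 0→1: n1:foll/t1/[-]
after 9 — deliver 1→0: ·
after 10 — timeout(2): n2:cand/t2/[-]
after 11 — deliver 2→4: n4:foll/t2/[-]
after 12 — deliver 4→2: ·
after 13 — deliver 2→1: n1:foll/t2/[-]
after 14 — deliver 1→2: n2:lead/t2/[-]
after 15 — deliver 3→4: ·
after 16 — deliver 4→0: ·
after 17 — deliver 2→4: ·
after 18 — crash(2): n2:✗lead/t2/[-]
after 19 — crash(4): n4:✗foll/t2/[-]
after 20 — timeout(2): ·
after 21 — deliver 2→0: ·
after 22 — recover(2): n2:foll/t2/[-]
after 23 — recover(4): n4:foll/t2/[-]
after 24 — propose(1,'z'): ·
after 25 — deliver 1→3: ·
after 26 — deliver 3→1: ·
after 27 — deliver 1→0: ·
after 28 — deliver 0→1: ·
after 29 — crash(3): n3:✗foll/t1/[-]
after 30 — timeout(3): ·
after 31 — propose(0,'y'): n0:lead/t1/[y]
after 32 — deliver 0→3: ·

no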